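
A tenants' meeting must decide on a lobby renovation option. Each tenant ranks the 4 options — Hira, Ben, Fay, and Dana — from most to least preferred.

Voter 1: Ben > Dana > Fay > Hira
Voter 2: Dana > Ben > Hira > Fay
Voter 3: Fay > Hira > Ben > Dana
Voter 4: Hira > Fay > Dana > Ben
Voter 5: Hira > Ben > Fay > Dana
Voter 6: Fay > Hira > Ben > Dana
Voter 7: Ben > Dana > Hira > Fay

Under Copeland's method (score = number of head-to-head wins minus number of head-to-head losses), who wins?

Pairwise results:
  Hira vs Ben: Hira wins 4–3.
  Hira vs Fay: Hira wins 4–3.
  Hira vs Dana: Hira wins 4–3.
  Ben vs Fay: Ben wins 4–3.
  Ben vs Dana: Ben wins 5–2.
  Fay vs Dana: Fay wins 4–3.
Copeland scores (wins − losses):
  Hira: 3 − 0 = 3
  Ben: 2 − 1 = 1
  Fay: 1 − 2 = -1
  Dana: 0 − 3 = -3
Hira has the best Copeland score.

Hira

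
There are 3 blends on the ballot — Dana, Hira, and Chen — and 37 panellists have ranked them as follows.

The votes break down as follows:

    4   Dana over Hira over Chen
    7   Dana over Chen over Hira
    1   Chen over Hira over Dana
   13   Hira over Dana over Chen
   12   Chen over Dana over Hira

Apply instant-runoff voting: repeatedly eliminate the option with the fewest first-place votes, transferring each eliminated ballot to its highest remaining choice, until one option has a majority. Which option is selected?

Chen

Round 1: Hira 13, Chen 13, Dana 11. Dana has the fewest and is eliminated.
Round 2: Chen 20, Hira 17. Chen has a majority.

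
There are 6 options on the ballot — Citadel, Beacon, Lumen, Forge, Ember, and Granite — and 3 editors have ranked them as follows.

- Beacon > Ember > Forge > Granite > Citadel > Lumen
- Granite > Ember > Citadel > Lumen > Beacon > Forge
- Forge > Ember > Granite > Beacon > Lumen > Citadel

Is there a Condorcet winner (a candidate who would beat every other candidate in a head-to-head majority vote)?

Yes

Head-to-head results (3 voters total):
Citadel vs Beacon: Beacon wins 2–1.
Citadel vs Lumen: Citadel wins 2–1.
Citadel vs Forge: Forge wins 2–1.
Citadel vs Ember: Ember wins 3–0.
Citadel vs Granite: Granite wins 3–0.
Beacon vs Lumen: Beacon wins 2–1.
Beacon vs Forge: Beacon wins 2–1.
Beacon vs Ember: Ember wins 2–1.
Beacon vs Granite: Granite wins 2–1.
Lumen vs Forge: Forge wins 2–1.
Lumen vs Ember: Ember wins 3–0.
Lumen vs Granite: Granite wins 3–0.
Forge vs Ember: Ember wins 2–1.
Forge vs Granite: Forge wins 2–1.
Ember vs Granite: Ember wins 2–1.
Ember beats each rival — Citadel (3–0), Beacon (2–1), Lumen (3–0), Forge (2–1), Granite (2–1) — so Ember is the Condorcet winner.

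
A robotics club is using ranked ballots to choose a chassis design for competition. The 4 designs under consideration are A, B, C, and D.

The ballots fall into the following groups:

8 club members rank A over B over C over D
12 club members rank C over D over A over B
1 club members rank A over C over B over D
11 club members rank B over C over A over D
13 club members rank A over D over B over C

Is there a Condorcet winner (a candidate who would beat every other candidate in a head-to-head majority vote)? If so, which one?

No Condorcet winner

Head-to-head results (45 voters total):
A vs B: A wins 34–11.
A vs C: C wins 23–22.
A vs D: A wins 33–12.
B vs C: B wins 32–13.
B vs D: D wins 25–20.
C vs D: C wins 32–13.
No candidate beats all others: A beats B beats C beats A, a majority cycle.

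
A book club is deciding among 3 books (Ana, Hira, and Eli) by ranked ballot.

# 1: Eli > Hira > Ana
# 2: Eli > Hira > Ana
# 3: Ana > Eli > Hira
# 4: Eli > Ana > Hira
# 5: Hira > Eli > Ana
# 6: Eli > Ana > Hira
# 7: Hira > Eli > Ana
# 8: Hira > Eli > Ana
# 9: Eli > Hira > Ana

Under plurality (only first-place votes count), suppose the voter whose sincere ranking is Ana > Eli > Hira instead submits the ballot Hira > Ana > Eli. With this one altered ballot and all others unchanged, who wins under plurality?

First-place totals with the altered ballot: Ana 0, Hira 4, Eli 5.
The winner is unchanged: still Eli.

Eli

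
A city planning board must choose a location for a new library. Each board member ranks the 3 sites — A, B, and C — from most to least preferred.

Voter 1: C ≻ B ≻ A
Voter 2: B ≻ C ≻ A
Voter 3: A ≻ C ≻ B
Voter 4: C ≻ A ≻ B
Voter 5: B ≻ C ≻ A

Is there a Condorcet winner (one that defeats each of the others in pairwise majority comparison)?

Head-to-head results (5 voters total):
A vs B: B wins 3–2.
A vs C: C wins 4–1.
B vs C: C wins 3–2.
C beats each rival — A (4–1), B (3–2) — so C is the Condorcet winner.

Yes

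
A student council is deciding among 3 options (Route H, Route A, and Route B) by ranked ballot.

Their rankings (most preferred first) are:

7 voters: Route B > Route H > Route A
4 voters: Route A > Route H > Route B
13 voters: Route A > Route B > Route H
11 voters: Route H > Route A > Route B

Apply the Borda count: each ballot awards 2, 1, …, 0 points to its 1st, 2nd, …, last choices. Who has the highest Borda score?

Route A

Borda scores:
  Route H: 7·1 + 4·1 + 13·0 + 11·2 = 33
  Route A: 7·0 + 4·2 + 13·2 + 11·1 = 45
  Route B: 7·2 + 4·0 + 13·1 + 11·0 = 27
Route A has the highest total.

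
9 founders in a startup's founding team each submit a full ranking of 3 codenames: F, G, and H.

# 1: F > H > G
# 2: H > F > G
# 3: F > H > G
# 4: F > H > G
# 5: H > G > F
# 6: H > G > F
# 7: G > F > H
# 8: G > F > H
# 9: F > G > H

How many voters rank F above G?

Ballots ranking F above G: 5.
Ballots ranking G above F: 4.
So 5 of 9 voters prefer F to G.

5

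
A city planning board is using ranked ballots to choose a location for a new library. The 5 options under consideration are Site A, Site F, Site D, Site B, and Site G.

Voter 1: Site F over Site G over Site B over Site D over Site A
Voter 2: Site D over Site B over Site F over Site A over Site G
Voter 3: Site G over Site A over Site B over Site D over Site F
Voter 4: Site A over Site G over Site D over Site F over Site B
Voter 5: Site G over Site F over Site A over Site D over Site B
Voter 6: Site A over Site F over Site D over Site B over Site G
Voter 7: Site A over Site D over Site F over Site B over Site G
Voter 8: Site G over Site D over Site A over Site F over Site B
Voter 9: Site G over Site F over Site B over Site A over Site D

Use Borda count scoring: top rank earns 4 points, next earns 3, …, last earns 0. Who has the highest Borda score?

Borda scores:
  Site A: 0 + 1 + 3 + 4 + 2 + 4 + 4 + 2 + 1 = 21
  Site F: 4 + 2 + 0 + 1 + 3 + 3 + 2 + 1 + 3 = 19
  Site D: 1 + 4 + 1 + 2 + 1 + 2 + 3 + 3 + 0 = 17
  Site B: 2 + 3 + 2 + 0 + 0 + 1 + 1 + 0 + 2 = 11
  Site G: 3 + 0 + 4 + 3 + 4 + 0 + 0 + 4 + 4 = 22
Site G has the highest total.

Site G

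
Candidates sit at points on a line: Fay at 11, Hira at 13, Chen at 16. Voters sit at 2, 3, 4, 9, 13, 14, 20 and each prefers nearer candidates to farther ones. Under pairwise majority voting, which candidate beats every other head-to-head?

With single-peaked preferences on a line, the Condorcet winner is the candidate closest to the median voter.
The median voter (position 9) is closest to Fay at 11.
Check: Fay vs Hira — voters closer to Fay: 4 of 7.

Fay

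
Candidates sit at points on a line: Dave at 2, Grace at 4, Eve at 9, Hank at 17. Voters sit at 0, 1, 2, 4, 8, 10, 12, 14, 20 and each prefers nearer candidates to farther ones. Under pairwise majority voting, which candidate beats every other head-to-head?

With single-peaked preferences on a line, the Condorcet winner is the candidate closest to the median voter.
The median voter (position 8) is closest to Eve at 9.
Check: Eve vs Grace — voters closer to Eve: 5 of 9.

Eve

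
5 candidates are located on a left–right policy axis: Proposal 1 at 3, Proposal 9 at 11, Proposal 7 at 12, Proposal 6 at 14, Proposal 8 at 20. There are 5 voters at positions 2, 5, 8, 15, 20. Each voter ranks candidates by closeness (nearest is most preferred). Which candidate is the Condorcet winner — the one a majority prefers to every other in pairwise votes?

Proposal 9

With single-peaked preferences on a line, the Condorcet winner is the candidate closest to the median voter.
The median voter (position 8) is closest to Proposal 9 at 11.
Check: Proposal 9 vs Proposal 8 — voters closer to Proposal 9: 4 of 5.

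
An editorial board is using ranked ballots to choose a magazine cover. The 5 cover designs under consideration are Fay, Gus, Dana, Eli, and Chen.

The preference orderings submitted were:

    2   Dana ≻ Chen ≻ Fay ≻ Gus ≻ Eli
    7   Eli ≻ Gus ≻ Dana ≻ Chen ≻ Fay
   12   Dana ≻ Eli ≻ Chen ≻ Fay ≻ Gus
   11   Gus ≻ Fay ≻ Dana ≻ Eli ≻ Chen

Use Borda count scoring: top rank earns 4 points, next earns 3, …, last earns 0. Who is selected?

Borda scores:
  Fay: 2·2 + 7·0 + 12·1 + 11·3 = 49
  Gus: 2·1 + 7·3 + 12·0 + 11·4 = 67
  Dana: 2·4 + 7·2 + 12·4 + 11·2 = 92
  Eli: 2·0 + 7·4 + 12·3 + 11·1 = 75
  Chen: 2·3 + 7·1 + 12·2 + 11·0 = 37
Dana has the highest total.

Dana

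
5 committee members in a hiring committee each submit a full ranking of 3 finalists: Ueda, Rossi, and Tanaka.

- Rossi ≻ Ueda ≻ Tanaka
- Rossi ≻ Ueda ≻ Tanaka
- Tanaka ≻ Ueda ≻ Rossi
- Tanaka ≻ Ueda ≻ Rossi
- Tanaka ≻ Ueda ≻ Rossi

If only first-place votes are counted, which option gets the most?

First-place vote totals:
  Ueda: 0
  Rossi: 2
  Tanaka: 3
Tanaka has the most first-place votes.

Tanaka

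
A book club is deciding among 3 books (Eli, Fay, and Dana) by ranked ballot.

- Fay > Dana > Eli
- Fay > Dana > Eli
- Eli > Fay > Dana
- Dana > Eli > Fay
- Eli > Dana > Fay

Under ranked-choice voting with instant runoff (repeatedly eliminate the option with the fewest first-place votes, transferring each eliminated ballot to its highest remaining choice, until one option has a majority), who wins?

Round 1: Eli 2, Fay 2, Dana 1. Dana has the fewest and is eliminated.
Round 2: Eli 3, Fay 2. Eli has a majority.

Eli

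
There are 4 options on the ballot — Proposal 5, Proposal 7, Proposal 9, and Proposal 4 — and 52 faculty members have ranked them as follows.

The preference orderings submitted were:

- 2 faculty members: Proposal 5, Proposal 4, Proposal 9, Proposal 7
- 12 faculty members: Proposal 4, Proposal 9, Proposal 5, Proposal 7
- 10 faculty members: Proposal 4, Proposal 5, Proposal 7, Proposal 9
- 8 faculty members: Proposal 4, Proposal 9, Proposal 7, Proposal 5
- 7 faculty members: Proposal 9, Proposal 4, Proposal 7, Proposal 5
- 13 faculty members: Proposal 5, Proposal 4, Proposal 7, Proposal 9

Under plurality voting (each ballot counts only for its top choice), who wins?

First-place vote totals:
  Proposal 5: 15
  Proposal 7: 0
  Proposal 9: 7
  Proposal 4: 30
Proposal 4 has the most first-place votes.

Proposal 4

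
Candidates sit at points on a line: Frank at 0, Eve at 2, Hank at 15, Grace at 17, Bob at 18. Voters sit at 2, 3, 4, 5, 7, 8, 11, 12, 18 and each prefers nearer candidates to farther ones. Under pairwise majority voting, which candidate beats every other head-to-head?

Eve

With single-peaked preferences on a line, the Condorcet winner is the candidate closest to the median voter.
The median voter (position 7) is closest to Eve at 2.
Check: Eve vs Frank — voters closer to Eve: 9 of 9.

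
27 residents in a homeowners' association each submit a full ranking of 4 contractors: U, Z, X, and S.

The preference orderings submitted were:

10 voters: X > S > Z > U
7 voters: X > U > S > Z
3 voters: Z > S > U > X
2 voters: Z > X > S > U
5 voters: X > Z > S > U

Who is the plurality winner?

First-place vote totals:
  U: 0
  Z: 5
  X: 22
  S: 0
X has the most first-place votes.

X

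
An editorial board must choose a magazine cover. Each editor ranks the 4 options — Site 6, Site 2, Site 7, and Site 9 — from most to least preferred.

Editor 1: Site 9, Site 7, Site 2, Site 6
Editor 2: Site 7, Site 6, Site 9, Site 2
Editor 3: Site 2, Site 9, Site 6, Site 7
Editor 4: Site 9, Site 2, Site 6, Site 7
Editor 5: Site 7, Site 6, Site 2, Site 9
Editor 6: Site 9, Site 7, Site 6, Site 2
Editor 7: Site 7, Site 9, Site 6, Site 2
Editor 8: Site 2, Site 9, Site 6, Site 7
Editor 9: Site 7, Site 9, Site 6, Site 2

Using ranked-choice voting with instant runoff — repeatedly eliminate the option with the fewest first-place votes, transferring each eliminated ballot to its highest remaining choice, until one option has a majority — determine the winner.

Round 1: Site 7 4, Site 9 3, Site 2 2, Site 6 0. Site 6 has the fewest and is eliminated.
Round 2: Site 7 4, Site 9 3, Site 2 2. Site 2 has the fewest and is eliminated.
Round 3: Site 9 5, Site 7 4. Site 9 has a majority.

Site 9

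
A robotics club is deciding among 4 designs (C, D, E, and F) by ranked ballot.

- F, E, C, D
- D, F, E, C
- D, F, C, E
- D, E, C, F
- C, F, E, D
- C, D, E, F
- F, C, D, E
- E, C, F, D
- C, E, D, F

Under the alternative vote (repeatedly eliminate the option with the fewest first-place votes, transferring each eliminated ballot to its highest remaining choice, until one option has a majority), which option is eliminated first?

E

Round 1: C 3, D 3, F 2, E 1. E has the fewest and is eliminated.
Round 2: C 4, D 3, F 2. F has the fewest and is eliminated.
Round 3: C 6, D 3. C has a majority.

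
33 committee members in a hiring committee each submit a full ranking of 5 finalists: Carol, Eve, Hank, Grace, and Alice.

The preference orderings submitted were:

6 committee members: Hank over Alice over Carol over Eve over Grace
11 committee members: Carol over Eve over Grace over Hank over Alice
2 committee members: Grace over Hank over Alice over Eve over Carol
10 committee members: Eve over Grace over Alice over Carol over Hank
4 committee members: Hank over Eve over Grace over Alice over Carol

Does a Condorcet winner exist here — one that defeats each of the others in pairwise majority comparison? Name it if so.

None — there is no Condorcet winner

Head-to-head results (33 voters total):
Carol vs Eve: Carol wins 17–16.
Carol vs Hank: Carol wins 21–12.
Carol vs Grace: Carol wins 17–16.
Carol vs Alice: Alice wins 22–11.
Eve vs Hank: Eve wins 21–12.
Eve vs Grace: Eve wins 31–2.
Eve vs Alice: Eve wins 25–8.
Hank vs Grace: Grace wins 23–10.
Hank vs Alice: Hank wins 23–10.
Grace vs Alice: Grace wins 27–6.
No candidate beats all others: Carol beats Eve beats Alice beats Carol, a majority cycle.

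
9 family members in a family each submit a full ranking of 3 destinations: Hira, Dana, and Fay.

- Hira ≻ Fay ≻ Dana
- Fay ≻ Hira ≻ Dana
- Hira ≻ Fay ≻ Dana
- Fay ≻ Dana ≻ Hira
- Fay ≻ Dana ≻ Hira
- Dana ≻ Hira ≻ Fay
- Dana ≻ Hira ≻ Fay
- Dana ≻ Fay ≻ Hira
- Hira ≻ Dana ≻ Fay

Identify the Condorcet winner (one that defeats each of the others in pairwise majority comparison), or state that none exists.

There is no Condorcet winner

Head-to-head results (9 voters total):
Hira vs Dana: Dana wins 5–4.
Hira vs Fay: Hira wins 5–4.
Dana vs Fay: Fay wins 5–4.
No candidate beats all others: Hira beats Fay beats Dana beats Hira, a majority cycle.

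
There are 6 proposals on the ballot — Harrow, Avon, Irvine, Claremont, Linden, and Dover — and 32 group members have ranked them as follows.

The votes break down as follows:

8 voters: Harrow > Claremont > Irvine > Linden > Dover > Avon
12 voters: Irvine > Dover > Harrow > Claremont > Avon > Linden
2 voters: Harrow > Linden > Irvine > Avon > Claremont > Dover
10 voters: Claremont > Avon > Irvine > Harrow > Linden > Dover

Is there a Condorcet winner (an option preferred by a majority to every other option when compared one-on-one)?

No

Head-to-head results (32 voters total):
Harrow vs Avon: Harrow wins 22–10.
Harrow vs Irvine: Irvine wins 22–10.
Harrow vs Claremont: Harrow wins 22–10.
Harrow vs Linden: Harrow wins 32–0.
Harrow vs Dover: Harrow wins 20–12.
Avon vs Irvine: Irvine wins 22–10.
Avon vs Claremont: Claremont wins 30–2.
Avon vs Linden: Avon wins 22–10.
Avon vs Dover: Dover wins 20–12.
Irvine vs Claremont: Claremont wins 18–14.
Irvine vs Linden: Irvine wins 30–2.
Irvine vs Dover: Irvine wins 32–0.
Claremont vs Linden: Claremont wins 30–2.
Claremont vs Dover: Claremont wins 20–12.
Linden vs Dover: Linden wins 20–12.
No candidate beats all others: Harrow beats Claremont beats Irvine beats Harrow, a majority cycle.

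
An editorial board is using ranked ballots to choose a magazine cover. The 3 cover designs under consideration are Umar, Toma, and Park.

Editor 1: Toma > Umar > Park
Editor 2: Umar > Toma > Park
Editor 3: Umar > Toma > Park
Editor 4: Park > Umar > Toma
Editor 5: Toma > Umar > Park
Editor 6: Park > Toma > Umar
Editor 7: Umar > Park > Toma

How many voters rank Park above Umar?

Ballots ranking Park above Umar: 2.
Ballots ranking Umar above Park: 5.
So 2 of 7 voters prefer Park to Umar.

2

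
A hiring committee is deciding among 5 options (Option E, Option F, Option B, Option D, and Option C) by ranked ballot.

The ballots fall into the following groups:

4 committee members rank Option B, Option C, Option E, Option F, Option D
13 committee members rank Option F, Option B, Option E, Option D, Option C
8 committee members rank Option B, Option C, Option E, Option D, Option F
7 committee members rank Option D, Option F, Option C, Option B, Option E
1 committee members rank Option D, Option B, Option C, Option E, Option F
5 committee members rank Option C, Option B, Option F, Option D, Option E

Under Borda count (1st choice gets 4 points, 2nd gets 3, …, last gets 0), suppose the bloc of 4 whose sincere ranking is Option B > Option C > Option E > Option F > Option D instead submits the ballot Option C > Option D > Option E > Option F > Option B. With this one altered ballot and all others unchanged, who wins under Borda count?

Borda totals with the altered ballot: Option E 51, Option F 87, Option B 96, Option D 70, Option C 76.
The winner is unchanged: still Option B.

Option B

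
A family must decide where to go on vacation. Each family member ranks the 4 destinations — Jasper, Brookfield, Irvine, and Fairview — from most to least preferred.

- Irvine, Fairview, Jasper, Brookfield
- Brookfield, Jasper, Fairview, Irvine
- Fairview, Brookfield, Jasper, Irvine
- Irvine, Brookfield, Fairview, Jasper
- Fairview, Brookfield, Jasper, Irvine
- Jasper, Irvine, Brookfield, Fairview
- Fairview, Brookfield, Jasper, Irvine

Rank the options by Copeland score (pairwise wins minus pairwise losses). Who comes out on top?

Pairwise results:
  Jasper vs Brookfield: Brookfield wins 5–2.
  Jasper vs Irvine: Jasper wins 5–2.
  Jasper vs Fairview: Fairview wins 5–2.
  Brookfield vs Irvine: Brookfield wins 4–3.
  Brookfield vs Fairview: Fairview wins 4–3.
  Irvine vs Fairview: Fairview wins 4–3.
Copeland scores (wins − losses):
  Jasper: 1 − 2 = -1
  Brookfield: 2 − 1 = 1
  Irvine: 0 − 3 = -3
  Fairview: 3 − 0 = 3
Fairview has the best Copeland score.

Fairview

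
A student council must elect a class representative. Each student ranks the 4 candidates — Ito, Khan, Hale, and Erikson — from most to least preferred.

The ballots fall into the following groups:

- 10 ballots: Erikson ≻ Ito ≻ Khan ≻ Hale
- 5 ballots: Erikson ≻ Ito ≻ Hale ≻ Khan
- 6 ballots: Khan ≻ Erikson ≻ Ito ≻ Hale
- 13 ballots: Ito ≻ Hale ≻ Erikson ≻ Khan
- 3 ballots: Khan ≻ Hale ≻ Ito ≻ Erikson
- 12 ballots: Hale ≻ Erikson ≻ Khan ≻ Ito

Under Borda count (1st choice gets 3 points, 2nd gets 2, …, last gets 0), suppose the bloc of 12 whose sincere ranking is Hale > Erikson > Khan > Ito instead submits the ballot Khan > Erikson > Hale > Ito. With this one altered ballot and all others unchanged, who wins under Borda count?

Borda totals with the altered ballot: Ito 78, Khan 73, Hale 49, Erikson 94.
The winner is unchanged: still Erikson.

Erikson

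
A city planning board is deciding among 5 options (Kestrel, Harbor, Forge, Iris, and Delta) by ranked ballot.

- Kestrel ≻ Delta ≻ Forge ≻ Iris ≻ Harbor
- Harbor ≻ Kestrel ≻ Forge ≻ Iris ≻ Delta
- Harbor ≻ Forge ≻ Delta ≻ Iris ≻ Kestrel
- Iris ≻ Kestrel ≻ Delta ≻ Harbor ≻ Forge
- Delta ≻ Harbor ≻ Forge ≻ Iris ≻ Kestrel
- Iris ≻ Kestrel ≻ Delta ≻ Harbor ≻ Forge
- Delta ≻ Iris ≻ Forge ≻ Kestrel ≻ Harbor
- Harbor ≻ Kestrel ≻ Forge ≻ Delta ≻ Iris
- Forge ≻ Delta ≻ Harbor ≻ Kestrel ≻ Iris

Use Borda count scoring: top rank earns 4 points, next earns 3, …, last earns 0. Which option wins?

Delta

Borda scores:
  Kestrel: 4 + 3 + 0 + 3 + 0 + 3 + 1 + 3 + 1 = 18
  Harbor: 0 + 4 + 4 + 1 + 3 + 1 + 0 + 4 + 2 = 19
  Forge: 2 + 2 + 3 + 0 + 2 + 0 + 2 + 2 + 4 = 17
  Iris: 1 + 1 + 1 + 4 + 1 + 4 + 3 + 0 + 0 = 15
  Delta: 3 + 0 + 2 + 2 + 4 + 2 + 4 + 1 + 3 = 21
Delta has the highest total.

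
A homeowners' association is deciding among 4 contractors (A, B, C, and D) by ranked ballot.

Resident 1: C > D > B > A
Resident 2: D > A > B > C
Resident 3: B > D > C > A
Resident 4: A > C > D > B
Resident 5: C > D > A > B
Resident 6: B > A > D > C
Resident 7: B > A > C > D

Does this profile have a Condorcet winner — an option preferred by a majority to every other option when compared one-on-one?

Head-to-head results (7 voters total):
A vs B: B wins 4–3.
A vs C: A wins 4–3.
A vs D: D wins 4–3.
B vs C: B wins 4–3.
B vs D: D wins 4–3.
C vs D: C wins 4–3.
No candidate beats all others: A beats C beats D beats A, a majority cycle.

No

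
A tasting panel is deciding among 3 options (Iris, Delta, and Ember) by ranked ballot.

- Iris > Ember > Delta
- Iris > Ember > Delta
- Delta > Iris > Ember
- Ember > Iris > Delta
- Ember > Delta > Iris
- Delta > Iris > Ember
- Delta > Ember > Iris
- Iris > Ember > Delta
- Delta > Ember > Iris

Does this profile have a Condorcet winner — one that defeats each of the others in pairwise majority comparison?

Head-to-head results (9 voters total):
Iris vs Delta: Delta wins 5–4.
Iris vs Ember: Iris wins 5–4.
Delta vs Ember: Ember wins 5–4.
No candidate beats all others: Iris beats Ember beats Delta beats Iris, a majority cycle.

No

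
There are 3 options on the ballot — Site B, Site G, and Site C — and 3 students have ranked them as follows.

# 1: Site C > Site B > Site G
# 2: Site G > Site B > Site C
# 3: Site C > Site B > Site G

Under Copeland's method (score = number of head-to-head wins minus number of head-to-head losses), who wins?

Site C

Pairwise results:
  Site B vs Site G: Site B wins 2–1.
  Site B vs Site C: Site C wins 2–1.
  Site G vs Site C: Site C wins 2–1.
Copeland scores (wins − losses):
  Site B: 1 − 1 = 0
  Site G: 0 − 2 = -2
  Site C: 2 − 0 = 2
Site C has the best Copeland score.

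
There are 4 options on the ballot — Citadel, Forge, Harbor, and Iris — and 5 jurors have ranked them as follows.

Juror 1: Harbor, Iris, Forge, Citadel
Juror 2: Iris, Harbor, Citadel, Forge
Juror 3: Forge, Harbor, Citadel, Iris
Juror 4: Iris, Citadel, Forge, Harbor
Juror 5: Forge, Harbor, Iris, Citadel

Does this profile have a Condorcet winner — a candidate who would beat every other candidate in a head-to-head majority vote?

Head-to-head results (5 voters total):
Citadel vs Forge: Forge wins 3–2.
Citadel vs Harbor: Harbor wins 4–1.
Citadel vs Iris: Iris wins 4–1.
Forge vs Harbor: Forge wins 3–2.
Forge vs Iris: Iris wins 3–2.
Harbor vs Iris: Harbor wins 3–2.
No candidate beats all others: Forge beats Harbor beats Iris beats Forge, a majority cycle.

No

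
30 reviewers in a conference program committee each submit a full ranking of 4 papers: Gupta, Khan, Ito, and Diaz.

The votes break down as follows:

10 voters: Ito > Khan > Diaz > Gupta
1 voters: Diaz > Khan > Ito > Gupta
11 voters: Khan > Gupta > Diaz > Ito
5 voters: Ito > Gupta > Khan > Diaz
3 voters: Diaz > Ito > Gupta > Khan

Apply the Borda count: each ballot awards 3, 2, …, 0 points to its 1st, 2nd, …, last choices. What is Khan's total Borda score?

60

Borda scores:
  Gupta: 10·0 + 0 + 11·2 + 5·2 + 3·1 = 35
  Khan: 10·2 + 2 + 11·3 + 5·1 + 3·0 = 60
  Ito: 10·3 + 1 + 11·0 + 5·3 + 3·2 = 52
  Diaz: 10·1 + 3 + 11·1 + 5·0 + 3·3 = 33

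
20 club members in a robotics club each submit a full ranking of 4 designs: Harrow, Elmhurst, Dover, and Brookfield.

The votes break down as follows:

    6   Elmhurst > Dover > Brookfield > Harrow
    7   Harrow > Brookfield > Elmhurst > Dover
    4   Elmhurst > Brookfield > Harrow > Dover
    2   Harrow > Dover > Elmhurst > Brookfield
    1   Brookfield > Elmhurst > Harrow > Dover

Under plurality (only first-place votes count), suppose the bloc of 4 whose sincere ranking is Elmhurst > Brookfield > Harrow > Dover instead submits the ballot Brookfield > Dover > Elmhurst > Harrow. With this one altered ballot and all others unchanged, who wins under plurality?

First-place totals with the altered ballot: Harrow 9, Elmhurst 6, Dover 0, Brookfield 5.
The switch changes the winner from Elmhurst to Harrow.

Harrow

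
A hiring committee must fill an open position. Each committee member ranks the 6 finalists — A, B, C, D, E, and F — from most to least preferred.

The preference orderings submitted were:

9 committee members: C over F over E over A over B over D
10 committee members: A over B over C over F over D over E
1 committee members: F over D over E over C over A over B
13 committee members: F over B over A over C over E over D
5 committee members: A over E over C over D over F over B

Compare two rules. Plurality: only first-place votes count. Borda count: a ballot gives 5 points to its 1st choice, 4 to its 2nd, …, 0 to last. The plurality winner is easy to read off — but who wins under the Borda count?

A

Plurality first-place counts: A 15, B 0, C 9, D 0, E 0, F 14 → A.
Borda totals: A 133, B 101, C 118, D 24, E 63, F 131 → A.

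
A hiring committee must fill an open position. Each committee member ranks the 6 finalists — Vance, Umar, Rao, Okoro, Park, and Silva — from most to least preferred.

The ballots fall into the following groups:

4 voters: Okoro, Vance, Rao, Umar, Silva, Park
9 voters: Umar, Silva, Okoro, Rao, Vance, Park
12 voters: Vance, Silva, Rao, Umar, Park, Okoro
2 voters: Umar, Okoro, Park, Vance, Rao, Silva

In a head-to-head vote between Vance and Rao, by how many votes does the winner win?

Ballots ranking Vance above Rao: 4+12+2 = 18.
Ballots ranking Rao above Vance: 9.
Vance wins 18–9, a margin of 9.

9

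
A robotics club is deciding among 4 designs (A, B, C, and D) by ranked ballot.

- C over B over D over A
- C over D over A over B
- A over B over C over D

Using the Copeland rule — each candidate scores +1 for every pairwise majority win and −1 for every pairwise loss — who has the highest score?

Pairwise results:
  A vs B: A wins 2–1.
  A vs C: C wins 2–1.
  A vs D: D wins 2–1.
  B vs C: C wins 2–1.
  B vs D: B wins 2–1.
  C vs D: C wins 3–0.
Copeland scores (wins − losses):
  A: 1 − 2 = -1
  B: 1 − 2 = -1
  C: 3 − 0 = 3
  D: 1 − 2 = -1
C has the best Copeland score.

C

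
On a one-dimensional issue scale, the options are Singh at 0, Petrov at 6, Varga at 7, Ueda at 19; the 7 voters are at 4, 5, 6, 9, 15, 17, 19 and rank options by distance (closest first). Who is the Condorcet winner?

Varga

With single-peaked preferences on a line, the Condorcet winner is the candidate closest to the median voter.
The median voter (position 9) is closest to Varga at 7.
Check: Varga vs Petrov — voters closer to Varga: 4 of 7.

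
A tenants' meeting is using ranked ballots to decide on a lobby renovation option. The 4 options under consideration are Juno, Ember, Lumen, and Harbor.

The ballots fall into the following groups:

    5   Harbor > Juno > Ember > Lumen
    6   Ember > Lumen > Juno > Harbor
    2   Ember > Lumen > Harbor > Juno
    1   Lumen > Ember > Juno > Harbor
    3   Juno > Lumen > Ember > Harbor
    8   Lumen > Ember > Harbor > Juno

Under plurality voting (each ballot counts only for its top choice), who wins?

Lumen

First-place vote totals:
  Juno: 3
  Ember: 8
  Lumen: 9
  Harbor: 5
Lumen has the most first-place votes.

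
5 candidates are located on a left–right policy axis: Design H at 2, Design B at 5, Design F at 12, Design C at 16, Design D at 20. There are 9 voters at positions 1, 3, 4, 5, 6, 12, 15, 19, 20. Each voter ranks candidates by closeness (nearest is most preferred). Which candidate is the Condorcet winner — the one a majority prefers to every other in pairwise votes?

Design B

With single-peaked preferences on a line, the Condorcet winner is the candidate closest to the median voter.
The median voter (position 6) is closest to Design B at 5.
Check: Design B vs Design C — voters closer to Design B: 5 of 9.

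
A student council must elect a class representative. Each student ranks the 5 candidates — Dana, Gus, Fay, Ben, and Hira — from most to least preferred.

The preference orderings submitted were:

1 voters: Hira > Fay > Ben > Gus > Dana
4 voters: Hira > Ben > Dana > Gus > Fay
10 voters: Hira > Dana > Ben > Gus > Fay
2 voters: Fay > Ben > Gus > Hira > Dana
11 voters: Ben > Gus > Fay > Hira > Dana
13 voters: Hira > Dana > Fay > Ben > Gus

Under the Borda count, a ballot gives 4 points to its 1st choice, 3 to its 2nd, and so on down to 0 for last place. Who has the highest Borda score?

Hira

Borda scores:
  Dana: 0 + 4·2 + 10·3 + 2·0 + 11·0 + 13·3 = 77
  Gus: 1 + 4·1 + 10·1 + 2·2 + 11·3 + 13·0 = 52
  Fay: 3 + 4·0 + 10·0 + 2·4 + 11·2 + 13·2 = 59
  Ben: 2 + 4·3 + 10·2 + 2·3 + 11·4 + 13·1 = 97
  Hira: 4 + 4·4 + 10·4 + 2·1 + 11·1 + 13·4 = 125
Hira has the highest total.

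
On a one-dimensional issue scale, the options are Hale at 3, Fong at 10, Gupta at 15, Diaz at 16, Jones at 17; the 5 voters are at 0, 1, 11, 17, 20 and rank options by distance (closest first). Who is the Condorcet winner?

Fong

With single-peaked preferences on a line, the Condorcet winner is the candidate closest to the median voter.
The median voter (position 11) is closest to Fong at 10.
Check: Fong vs Diaz — voters closer to Fong: 3 of 5.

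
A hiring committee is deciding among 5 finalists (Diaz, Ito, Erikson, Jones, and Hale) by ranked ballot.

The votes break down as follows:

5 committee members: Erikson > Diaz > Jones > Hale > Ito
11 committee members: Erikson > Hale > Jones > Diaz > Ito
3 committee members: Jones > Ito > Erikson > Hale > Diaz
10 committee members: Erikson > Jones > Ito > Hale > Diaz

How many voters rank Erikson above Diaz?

29

Ballots ranking Erikson above Diaz: 5+11+3+10 = 29.
Ballots ranking Diaz above Erikson: 0.
So 29 of 29 voters prefer Erikson to Diaz.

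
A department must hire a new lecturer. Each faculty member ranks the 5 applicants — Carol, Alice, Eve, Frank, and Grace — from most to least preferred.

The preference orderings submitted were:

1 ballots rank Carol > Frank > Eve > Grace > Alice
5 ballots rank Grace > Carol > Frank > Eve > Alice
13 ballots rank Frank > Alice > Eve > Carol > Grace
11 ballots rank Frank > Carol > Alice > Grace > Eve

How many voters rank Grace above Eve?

Ballots ranking Grace above Eve: 5+11 = 16.
Ballots ranking Eve above Grace: 1+13 = 14.
So 16 of 30 voters prefer Grace to Eve.

16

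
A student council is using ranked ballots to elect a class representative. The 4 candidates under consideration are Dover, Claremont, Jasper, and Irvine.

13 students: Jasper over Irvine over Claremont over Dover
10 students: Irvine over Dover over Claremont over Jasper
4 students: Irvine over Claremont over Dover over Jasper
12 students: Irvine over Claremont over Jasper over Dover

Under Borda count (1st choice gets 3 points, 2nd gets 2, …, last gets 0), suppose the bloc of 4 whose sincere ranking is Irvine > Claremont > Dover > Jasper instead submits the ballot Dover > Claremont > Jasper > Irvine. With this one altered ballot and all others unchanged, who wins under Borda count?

Irvine

Borda totals with the altered ballot: Dover 32, Claremont 55, Jasper 55, Irvine 92.
The winner is unchanged: still Irvine.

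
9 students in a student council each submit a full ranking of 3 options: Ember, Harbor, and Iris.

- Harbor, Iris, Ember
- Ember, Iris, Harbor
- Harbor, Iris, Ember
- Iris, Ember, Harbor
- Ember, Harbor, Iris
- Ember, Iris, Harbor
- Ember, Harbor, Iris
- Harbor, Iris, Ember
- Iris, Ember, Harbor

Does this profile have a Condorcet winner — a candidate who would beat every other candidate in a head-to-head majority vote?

No

Head-to-head results (9 voters total):
Ember vs Harbor: Ember wins 6–3.
Ember vs Iris: Iris wins 5–4.
Harbor vs Iris: Harbor wins 5–4.
No candidate beats all others: Ember beats Harbor beats Iris beats Ember, a majority cycle.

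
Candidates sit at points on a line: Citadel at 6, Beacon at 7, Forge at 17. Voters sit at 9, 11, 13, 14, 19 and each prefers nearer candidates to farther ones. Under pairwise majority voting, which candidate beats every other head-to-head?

Forge

With single-peaked preferences on a line, the Condorcet winner is the candidate closest to the median voter.
The median voter (position 13) is closest to Forge at 17.
Check: Forge vs Beacon — voters closer to Forge: 3 of 5.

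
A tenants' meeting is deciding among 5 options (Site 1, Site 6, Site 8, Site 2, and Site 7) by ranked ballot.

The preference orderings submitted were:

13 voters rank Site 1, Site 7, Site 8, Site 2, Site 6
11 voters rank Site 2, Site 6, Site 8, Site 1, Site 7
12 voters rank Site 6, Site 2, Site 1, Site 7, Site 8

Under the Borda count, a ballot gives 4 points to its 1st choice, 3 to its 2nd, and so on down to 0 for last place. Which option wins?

Site 2

Borda scores:
  Site 1: 13·4 + 11·1 + 12·2 = 87
  Site 6: 13·0 + 11·3 + 12·4 = 81
  Site 8: 13·2 + 11·2 + 12·0 = 48
  Site 2: 13·1 + 11·4 + 12·3 = 93
  Site 7: 13·3 + 11·0 + 12·1 = 51
Site 2 has the highest total.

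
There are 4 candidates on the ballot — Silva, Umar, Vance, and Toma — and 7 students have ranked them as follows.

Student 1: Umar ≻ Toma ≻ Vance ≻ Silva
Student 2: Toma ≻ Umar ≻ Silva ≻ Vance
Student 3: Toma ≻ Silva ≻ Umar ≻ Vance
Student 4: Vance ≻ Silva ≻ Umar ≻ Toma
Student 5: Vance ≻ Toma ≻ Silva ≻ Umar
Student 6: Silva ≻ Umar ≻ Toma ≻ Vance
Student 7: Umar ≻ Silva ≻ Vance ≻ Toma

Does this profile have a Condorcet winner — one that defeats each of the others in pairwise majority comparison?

No

Head-to-head results (7 voters total):
Silva vs Umar: Silva wins 4–3.
Silva vs Vance: Silva wins 4–3.
Silva vs Toma: Toma wins 4–3.
Umar vs Vance: Umar wins 5–2.
Umar vs Toma: Umar wins 4–3.
Vance vs Toma: Toma wins 4–3.
No candidate beats all others: Silva beats Umar beats Toma beats Silva, a majority cycle.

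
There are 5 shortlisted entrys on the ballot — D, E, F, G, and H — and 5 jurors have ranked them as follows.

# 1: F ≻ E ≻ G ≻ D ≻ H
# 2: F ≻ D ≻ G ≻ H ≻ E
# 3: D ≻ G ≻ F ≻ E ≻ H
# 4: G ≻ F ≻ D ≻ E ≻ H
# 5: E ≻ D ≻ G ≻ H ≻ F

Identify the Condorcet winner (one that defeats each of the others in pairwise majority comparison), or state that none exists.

Head-to-head results (5 voters total):
D vs E: D wins 3–2.
D vs F: F wins 3–2.
D vs G: D wins 3–2.
D vs H: D wins 5–0.
E vs F: F wins 4–1.
E vs G: G wins 3–2.
E vs H: E wins 4–1.
F vs G: G wins 3–2.
F vs H: F wins 4–1.
G vs H: G wins 5–0.
No candidate beats all others: D beats G beats F beats D, a majority cycle.

No Condorcet winner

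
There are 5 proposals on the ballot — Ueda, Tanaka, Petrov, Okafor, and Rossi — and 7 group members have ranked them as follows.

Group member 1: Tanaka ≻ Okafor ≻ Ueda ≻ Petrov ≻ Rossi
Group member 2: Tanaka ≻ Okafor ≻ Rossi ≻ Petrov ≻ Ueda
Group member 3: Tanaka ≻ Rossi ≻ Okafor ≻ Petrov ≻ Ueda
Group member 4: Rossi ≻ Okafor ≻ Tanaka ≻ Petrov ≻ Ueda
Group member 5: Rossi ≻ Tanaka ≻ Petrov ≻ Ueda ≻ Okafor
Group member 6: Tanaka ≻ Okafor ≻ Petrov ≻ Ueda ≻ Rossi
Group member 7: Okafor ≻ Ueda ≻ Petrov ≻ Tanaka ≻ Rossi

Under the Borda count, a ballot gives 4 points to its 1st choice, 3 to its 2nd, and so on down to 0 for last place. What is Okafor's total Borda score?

18

Borda scores:
  Ueda: 2 + 0 + 0 + 0 + 1 + 1 + 3 = 7
  Tanaka: 4 + 4 + 4 + 2 + 3 + 4 + 1 = 22
  Petrov: 1 + 1 + 1 + 1 + 2 + 2 + 2 = 10
  Okafor: 3 + 3 + 2 + 3 + 0 + 3 + 4 = 18
  Rossi: 0 + 2 + 3 + 4 + 4 + 0 + 0 = 13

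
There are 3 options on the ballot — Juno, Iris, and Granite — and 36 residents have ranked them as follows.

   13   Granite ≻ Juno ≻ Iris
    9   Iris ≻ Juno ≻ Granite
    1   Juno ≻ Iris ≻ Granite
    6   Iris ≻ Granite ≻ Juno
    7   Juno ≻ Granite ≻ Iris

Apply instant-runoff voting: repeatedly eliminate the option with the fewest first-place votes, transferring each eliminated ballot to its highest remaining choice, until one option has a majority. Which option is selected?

Granite

Round 1: Iris 15, Granite 13, Juno 8. Juno has the fewest and is eliminated.
Round 2: Granite 20, Iris 16. Granite has a majority.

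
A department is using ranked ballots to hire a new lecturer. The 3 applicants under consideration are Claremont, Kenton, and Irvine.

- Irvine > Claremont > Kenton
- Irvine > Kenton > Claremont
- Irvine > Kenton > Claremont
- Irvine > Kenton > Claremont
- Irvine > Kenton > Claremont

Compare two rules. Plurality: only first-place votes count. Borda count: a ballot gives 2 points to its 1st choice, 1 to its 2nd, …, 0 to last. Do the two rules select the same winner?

Plurality first-place counts: Claremont 0, Kenton 0, Irvine 5 → Irvine.
Borda totals: Claremont 1, Kenton 4, Irvine 10 → Irvine.
The two rules agree on Irvine.

Yes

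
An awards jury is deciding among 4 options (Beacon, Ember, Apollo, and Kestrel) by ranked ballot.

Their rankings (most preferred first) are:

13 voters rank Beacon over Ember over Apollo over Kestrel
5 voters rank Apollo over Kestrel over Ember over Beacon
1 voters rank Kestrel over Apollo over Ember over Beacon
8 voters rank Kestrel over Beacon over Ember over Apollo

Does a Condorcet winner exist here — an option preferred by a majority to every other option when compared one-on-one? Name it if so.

There is no Condorcet winner

Head-to-head results (27 voters total):
Beacon vs Ember: Beacon wins 21–6.
Beacon vs Apollo: Beacon wins 21–6.
Beacon vs Kestrel: Kestrel wins 14–13.
Ember vs Apollo: Ember wins 21–6.
Ember vs Kestrel: Kestrel wins 14–13.
Apollo vs Kestrel: Apollo wins 18–9.
No candidate beats all others: Beacon beats Apollo beats Kestrel beats Beacon, a majority cycle.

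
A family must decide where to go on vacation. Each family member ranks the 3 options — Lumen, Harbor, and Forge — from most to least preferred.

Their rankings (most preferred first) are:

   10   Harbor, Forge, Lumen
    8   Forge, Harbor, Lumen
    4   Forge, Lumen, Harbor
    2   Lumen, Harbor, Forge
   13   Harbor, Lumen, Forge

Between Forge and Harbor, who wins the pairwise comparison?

Ballots ranking Forge above Harbor: 8+4 = 12.
Ballots ranking Harbor above Forge: 10+2+13 = 25.
Harbor wins the head-to-head, 25–12.

Harbor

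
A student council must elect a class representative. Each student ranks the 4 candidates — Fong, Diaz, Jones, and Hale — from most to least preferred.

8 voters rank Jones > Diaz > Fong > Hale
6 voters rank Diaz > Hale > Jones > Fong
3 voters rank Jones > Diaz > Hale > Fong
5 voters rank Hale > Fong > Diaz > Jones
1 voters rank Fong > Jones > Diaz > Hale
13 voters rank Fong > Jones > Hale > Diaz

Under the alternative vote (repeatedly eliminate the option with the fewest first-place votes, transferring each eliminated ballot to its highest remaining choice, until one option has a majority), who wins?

Fong

Round 1: Fong 14, Jones 11, Diaz 6, Hale 5. Hale has the fewest and is eliminated.
Round 2: Fong 19, Jones 11, Diaz 6. Fong has a majority.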